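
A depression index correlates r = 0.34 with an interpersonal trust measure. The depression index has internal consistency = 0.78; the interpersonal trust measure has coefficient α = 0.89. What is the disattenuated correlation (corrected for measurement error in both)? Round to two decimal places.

0.41

r_true = r_obs / √(r_xx · r_yy) = 0.34 / √(0.78 × 0.89) = 0.34 / √0.6942 = 0.34 / 0.8332 ≈ 0.41.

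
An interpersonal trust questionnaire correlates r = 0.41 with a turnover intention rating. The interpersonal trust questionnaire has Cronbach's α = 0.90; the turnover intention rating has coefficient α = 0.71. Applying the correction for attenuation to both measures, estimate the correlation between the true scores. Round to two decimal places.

0.51

r_true = r_obs / √(r_xx · r_yy) = 0.41 / √(0.90 × 0.71) = 0.41 / √0.6390 = 0.41 / 0.7994 ≈ 0.51.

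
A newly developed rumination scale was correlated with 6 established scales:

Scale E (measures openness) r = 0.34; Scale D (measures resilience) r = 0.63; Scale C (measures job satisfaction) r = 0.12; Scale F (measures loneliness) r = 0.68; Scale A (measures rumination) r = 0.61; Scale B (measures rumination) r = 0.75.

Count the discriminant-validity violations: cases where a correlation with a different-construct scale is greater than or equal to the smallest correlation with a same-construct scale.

Convergent (same construct = rumination): Scale A, Scale B.
Smallest convergent = 0.61. Discriminant values: 0.34, 0.63, 0.12, 0.68; count ≥ 0.61 → 2.

2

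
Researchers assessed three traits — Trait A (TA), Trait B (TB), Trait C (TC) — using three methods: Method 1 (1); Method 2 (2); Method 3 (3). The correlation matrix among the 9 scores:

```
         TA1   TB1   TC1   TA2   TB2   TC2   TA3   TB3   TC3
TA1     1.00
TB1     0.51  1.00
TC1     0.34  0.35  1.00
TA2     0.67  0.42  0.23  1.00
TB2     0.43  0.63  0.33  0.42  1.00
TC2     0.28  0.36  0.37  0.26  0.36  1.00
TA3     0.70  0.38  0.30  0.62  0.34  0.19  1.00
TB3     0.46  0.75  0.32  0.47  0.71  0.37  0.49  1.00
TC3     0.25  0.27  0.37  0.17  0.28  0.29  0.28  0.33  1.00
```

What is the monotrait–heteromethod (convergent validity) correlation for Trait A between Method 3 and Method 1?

0.70

Same trait (TA), different methods: r(TA3, TA1) = 0.70.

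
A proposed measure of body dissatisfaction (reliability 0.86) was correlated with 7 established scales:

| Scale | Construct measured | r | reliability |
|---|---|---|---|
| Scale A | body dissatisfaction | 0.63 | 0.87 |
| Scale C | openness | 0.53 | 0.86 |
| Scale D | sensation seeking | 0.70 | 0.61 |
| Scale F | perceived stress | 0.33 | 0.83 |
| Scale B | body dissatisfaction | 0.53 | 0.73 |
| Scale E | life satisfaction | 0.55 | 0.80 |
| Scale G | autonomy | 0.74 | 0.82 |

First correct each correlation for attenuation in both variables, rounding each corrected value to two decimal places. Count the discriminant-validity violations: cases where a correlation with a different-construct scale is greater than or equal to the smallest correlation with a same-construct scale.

Disattenuated r (r / √(r_scale · r_new)):
  Scale A (conv): 0.63 / √(0.87·0.86) = 0.73
  Scale C (disc): 0.53 / √(0.86·0.86) = 0.62
  Scale D (disc): 0.70 / √(0.61·0.86) = 0.97
  Scale F (disc): 0.33 / √(0.83·0.86) = 0.39
  Scale B (conv): 0.53 / √(0.73·0.86) = 0.67
  Scale E (disc): 0.55 / √(0.80·0.86) = 0.66
  Scale G (disc): 0.74 / √(0.82·0.86) = 0.88
Smallest convergent = 0.67. Discriminant values: 0.62, 0.97, 0.39, 0.66, 0.88; count ≥ 0.67 → 2.

2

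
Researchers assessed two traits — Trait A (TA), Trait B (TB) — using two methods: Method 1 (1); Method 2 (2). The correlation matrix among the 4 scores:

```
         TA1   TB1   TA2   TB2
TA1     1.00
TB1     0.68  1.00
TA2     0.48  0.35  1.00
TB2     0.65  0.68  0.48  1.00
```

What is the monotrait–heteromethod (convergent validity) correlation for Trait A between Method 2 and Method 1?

Same trait (TA), different methods: r(TA2, TA1) = 0.48.

0.48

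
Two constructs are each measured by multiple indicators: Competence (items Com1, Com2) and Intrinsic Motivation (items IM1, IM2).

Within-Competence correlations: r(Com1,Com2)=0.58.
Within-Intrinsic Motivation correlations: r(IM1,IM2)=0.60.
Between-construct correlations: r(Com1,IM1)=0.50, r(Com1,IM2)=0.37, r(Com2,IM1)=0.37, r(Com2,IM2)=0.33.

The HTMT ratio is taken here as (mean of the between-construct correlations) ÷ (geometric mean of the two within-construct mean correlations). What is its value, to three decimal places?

Mean between = 1.57/4 = 0.3925.
Mean within-Com = 0.58/1 = 0.5800; mean within-IM = 0.60/1 = 0.6000.
Geometric mean = √(0.5800 × 0.6000) = 0.5899.
HTMT = 0.3925 / 0.5899 = 0.665.

0.665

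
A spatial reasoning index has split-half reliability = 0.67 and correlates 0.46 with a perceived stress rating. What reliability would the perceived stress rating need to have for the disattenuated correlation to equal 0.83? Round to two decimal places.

r_true = r_obs / √(r_xx · r_yy) ⇒ 0.83 = 0.46 / √(0.67 · r_yy).
√(0.67 · r_yy) = 0.46 / 0.83 = 0.5542; 0.67 · r_yy = 0.3071; r_yy = 0.3071 / 0.67 ≈ 0.46.

0.46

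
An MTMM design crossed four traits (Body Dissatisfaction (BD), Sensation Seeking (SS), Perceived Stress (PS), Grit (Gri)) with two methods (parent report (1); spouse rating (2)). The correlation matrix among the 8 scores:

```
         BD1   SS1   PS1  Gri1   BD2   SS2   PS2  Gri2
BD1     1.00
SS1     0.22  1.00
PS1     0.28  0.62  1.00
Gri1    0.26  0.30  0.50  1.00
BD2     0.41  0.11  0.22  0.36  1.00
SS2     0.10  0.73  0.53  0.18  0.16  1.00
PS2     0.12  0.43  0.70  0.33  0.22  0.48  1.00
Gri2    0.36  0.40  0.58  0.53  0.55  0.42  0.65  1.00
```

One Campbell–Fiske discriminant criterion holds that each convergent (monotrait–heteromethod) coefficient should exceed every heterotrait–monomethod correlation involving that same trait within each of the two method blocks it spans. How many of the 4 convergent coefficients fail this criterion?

2

Convergent coefficients and their comparison sets:
BD (methods 1·2): 0.41 vs {0.22, 0.16, 0.28, 0.22, 0.26, 0.55} → fail.
SS (methods 1·2): 0.73 vs {0.22, 0.16, 0.62, 0.48, 0.30, 0.42} → pass.
PS (methods 1·2): 0.70 vs {0.28, 0.22, 0.62, 0.48, 0.50, 0.65} → pass.
Gri (methods 1·2): 0.53 vs {0.26, 0.55, 0.30, 0.42, 0.50, 0.65} → fail.
2 of 4 fail.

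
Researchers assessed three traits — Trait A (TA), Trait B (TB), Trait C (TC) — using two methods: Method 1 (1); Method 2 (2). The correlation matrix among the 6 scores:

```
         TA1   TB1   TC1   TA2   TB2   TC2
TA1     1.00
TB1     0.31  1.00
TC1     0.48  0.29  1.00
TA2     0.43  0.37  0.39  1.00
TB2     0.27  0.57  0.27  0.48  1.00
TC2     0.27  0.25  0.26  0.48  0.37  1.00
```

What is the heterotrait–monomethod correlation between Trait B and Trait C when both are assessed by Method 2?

Different traits, same method: r(TB2, TC2) = 0.37.

0.37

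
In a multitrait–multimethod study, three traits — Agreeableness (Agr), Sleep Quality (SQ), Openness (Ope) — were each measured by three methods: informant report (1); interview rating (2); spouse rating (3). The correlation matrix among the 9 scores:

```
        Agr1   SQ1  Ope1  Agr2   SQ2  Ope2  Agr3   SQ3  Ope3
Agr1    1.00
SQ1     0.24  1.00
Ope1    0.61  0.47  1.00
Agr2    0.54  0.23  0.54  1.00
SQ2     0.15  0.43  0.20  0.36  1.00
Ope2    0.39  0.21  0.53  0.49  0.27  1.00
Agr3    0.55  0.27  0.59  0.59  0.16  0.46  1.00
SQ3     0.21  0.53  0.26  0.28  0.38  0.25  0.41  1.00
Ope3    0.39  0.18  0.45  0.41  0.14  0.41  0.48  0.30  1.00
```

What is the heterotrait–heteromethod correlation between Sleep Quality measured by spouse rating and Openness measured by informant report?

0.26

Different traits and methods: r(SQ3, Ope1) = 0.26.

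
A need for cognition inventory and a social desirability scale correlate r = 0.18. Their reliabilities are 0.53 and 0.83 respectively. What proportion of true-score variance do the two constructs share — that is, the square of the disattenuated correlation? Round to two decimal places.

Disattenuated r = 0.18 / √(0.53 × 0.83) = 0.18 / 0.6632 = 0.2714.
Shared true-score variance = 0.2714² = 0.0737 ≈ 0.07.

0.07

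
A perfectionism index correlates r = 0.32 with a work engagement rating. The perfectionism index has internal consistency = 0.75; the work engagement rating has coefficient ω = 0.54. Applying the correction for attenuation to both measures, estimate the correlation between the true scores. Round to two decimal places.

0.50

r_true = r_obs / √(r_xx · r_yy) = 0.32 / √(0.75 × 0.54) = 0.32 / √0.4050 = 0.32 / 0.6364 ≈ 0.50.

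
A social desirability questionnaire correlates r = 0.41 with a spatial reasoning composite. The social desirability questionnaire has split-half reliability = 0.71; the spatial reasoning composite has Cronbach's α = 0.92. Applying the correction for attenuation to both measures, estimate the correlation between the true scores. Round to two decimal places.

0.51

r_true = r_obs / √(r_xx · r_yy) = 0.41 / √(0.71 × 0.92) = 0.41 / √0.6532 = 0.41 / 0.8082 ≈ 0.51.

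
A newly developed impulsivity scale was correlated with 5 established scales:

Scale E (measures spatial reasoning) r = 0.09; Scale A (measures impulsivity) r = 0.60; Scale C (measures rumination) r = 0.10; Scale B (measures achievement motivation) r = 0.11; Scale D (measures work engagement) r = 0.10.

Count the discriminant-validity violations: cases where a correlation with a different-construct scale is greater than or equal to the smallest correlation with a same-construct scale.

Convergent (same construct = impulsivity): Scale A.
Smallest convergent = 0.60. Discriminant values: 0.09, 0.10, 0.11, 0.10; count ≥ 0.60 → 0.

0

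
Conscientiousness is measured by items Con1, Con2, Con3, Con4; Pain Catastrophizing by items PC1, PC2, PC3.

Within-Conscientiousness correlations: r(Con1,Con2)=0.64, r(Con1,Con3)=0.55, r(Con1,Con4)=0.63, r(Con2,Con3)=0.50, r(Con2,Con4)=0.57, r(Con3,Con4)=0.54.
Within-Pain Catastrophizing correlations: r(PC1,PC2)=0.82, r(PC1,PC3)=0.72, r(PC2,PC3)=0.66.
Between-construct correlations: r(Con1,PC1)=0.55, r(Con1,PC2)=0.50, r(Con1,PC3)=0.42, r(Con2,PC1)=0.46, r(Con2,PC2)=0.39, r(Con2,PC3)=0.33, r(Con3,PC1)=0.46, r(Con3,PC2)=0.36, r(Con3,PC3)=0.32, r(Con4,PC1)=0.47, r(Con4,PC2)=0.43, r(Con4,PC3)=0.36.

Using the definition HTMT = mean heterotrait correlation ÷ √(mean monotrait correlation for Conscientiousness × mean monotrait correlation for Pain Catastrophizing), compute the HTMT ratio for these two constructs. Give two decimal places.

Mean heterotrait r = 5.05/12 = 0.4208.
Mean within-Con = 3.43/6 = 0.5717; mean within-PC = 2.20/3 = 0.7333.
Geometric mean = √(0.5717 × 0.7333) = 0.6475.
HTMT = 0.4208 / 0.6475 = 0.65.

0.65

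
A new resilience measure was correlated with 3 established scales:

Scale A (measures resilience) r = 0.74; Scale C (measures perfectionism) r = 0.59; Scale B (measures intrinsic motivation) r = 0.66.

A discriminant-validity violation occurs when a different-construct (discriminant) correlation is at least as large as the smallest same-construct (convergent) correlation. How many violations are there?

Convergent (same construct = resilience): Scale A.
Smallest convergent = 0.74. Discriminant values: 0.59, 0.66; count ≥ 0.74 → 0.

0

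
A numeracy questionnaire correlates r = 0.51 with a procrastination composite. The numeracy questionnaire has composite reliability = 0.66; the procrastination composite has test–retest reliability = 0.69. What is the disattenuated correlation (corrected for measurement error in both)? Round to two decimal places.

r_true = r_obs / √(r_xx · r_yy) = 0.51 / √(0.66 × 0.69) = 0.51 / √0.4554 = 0.51 / 0.6748 ≈ 0.76.

0.76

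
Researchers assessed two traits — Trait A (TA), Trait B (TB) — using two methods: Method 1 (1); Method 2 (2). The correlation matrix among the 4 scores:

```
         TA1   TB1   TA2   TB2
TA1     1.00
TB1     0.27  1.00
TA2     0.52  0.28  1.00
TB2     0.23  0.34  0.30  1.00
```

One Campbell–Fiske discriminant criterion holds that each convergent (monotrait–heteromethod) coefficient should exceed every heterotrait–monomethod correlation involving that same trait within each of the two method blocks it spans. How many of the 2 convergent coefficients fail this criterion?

0

Convergent coefficients and their comparison sets:
TA (methods 1·2): 0.52 vs {0.27, 0.30} → pass.
TB (methods 1·2): 0.34 vs {0.27, 0.30} → pass.
0 of 2 fail.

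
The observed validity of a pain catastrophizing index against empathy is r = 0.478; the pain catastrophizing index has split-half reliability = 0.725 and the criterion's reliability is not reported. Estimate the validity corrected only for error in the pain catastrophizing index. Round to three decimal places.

0.561

Single correction: r_c = r_obs / √r_xx = 0.478 / √0.725 = 0.478 / 0.8515 ≈ 0.561.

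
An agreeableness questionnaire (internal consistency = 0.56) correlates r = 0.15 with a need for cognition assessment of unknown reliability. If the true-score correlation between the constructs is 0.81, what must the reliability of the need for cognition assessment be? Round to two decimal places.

r_true = r_obs / √(r_xx · r_yy) ⇒ 0.81 = 0.15 / √(0.56 · r_yy).
√(0.56 · r_yy) = 0.15 / 0.81 = 0.1852; 0.56 · r_yy = 0.0343; r_yy = 0.0343 / 0.56 ≈ 0.06.

0.06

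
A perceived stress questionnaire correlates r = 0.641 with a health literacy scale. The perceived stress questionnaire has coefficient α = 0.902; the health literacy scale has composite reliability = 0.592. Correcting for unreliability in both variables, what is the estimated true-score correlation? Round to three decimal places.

r_true = r_obs / √(r_xx · r_yy) = 0.641 / √(0.902 × 0.592) = 0.641 / √0.533984 = 0.641 / 0.7307 ≈ 0.877.

0.877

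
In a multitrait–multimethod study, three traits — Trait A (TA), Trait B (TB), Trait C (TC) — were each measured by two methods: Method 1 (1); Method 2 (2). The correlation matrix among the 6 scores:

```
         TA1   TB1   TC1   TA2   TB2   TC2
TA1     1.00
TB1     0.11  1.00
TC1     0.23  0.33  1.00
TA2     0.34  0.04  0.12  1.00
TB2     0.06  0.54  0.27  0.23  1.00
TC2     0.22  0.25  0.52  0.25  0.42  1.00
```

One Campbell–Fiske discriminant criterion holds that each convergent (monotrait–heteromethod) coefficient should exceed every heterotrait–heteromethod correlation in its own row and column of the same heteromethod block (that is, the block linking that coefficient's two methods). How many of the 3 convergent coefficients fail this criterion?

Checking each validity diagonal entry against its comparison values:
TA (methods 1·2): 0.34 vs {0.06, 0.04, 0.22, 0.12} → pass.
TB (methods 1·2): 0.54 vs {0.04, 0.06, 0.25, 0.27} → pass.
TC (methods 1·2): 0.52 vs {0.12, 0.22, 0.27, 0.25} → pass.
0 of 3 fail.

0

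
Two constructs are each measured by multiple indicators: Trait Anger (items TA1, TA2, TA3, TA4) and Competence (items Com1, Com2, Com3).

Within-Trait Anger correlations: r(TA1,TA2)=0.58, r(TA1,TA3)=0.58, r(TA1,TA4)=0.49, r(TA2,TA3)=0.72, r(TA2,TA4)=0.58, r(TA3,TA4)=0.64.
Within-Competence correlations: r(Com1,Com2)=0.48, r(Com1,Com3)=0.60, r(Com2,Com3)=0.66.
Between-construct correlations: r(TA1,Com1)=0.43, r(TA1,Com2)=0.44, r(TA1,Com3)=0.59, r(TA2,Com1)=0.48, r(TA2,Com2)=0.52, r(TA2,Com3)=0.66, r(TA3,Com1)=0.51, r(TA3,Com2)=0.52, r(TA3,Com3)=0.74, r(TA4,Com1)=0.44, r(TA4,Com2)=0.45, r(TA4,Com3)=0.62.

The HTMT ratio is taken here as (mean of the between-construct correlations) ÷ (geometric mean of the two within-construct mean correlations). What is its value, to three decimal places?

0.905

Mean heterotrait r = 6.40/12 = 0.5333.
Mean within-TA = 3.59/6 = 0.5983; mean within-Com = 1.74/3 = 0.5800.
Geometric mean = √(0.5983 × 0.5800) = 0.5891.
HTMT = 0.5333 / 0.5891 = 0.905.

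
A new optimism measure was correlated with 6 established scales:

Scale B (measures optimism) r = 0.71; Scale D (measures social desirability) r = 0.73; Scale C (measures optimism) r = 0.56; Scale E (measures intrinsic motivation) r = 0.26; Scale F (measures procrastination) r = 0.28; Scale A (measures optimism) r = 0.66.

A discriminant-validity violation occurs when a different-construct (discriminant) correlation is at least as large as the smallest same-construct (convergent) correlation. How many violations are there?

Convergent (same construct = optimism): Scale B, Scale C, Scale A.
Smallest convergent = 0.56. Discriminant values: 0.73, 0.26, 0.28; count ≥ 0.56 → 1.

1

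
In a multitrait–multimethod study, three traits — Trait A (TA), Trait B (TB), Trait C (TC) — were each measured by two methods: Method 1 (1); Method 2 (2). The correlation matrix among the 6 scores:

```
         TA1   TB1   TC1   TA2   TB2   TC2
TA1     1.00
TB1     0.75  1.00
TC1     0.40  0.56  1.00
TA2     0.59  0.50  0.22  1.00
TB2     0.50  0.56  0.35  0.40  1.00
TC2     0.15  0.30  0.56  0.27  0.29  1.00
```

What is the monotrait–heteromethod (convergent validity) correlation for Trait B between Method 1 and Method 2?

Same trait (TB), different methods: r(TB1, TB2) = 0.56.

0.56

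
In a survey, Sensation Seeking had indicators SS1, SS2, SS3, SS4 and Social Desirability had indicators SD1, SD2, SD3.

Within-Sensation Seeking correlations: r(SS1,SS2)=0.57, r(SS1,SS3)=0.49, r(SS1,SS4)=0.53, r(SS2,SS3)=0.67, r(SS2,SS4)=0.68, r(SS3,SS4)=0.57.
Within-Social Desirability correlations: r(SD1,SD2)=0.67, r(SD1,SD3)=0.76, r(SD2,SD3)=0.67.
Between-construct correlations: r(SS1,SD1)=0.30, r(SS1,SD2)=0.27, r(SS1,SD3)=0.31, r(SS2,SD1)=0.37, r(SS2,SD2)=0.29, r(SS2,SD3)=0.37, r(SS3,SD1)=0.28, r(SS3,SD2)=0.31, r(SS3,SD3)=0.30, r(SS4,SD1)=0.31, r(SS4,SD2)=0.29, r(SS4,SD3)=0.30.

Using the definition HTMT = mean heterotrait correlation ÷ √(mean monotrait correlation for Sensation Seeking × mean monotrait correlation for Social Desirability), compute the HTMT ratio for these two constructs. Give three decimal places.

Mean heterotrait r = 3.70/12 = 0.3083.
Mean within-SS = 3.51/6 = 0.5850; mean within-SD = 2.10/3 = 0.7000.
Geometric mean = √(0.5850 × 0.7000) = 0.6399.
HTMT = 0.3083 / 0.6399 = 0.482.

0.482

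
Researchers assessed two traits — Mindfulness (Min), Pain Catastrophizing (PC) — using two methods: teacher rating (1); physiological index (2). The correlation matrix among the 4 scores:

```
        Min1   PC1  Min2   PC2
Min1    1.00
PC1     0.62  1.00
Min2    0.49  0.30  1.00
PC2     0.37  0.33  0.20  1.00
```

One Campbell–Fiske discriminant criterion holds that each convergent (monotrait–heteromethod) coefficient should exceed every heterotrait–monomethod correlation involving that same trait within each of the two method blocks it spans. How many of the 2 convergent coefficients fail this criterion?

Each convergent coefficient versus the relevant comparison correlations:
Min (methods 1·2): 0.49 vs {0.62, 0.20} → fail.
PC (methods 1·2): 0.33 vs {0.62, 0.20} → fail.
2 of 2 fail.

2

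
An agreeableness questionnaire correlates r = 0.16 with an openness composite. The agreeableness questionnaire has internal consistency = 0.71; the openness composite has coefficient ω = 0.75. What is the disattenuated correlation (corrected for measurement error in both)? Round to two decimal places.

0.22

r_true = r_obs / √(r_xx · r_yy) = 0.16 / √(0.71 × 0.75) = 0.16 / √0.5325 = 0.16 / 0.7297 ≈ 0.22.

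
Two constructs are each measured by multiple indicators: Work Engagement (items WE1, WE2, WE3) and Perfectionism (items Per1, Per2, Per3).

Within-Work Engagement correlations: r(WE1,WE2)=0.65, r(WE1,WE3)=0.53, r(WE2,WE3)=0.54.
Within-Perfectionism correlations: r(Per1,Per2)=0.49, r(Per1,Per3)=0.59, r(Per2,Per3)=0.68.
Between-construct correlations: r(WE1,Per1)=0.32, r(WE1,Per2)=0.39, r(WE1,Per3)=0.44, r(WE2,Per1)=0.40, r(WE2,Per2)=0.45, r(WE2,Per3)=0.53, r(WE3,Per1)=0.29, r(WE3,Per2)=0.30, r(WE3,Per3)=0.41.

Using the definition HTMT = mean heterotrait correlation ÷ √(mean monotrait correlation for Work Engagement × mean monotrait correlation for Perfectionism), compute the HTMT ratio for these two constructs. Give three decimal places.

Mean heterotrait r = 3.53/9 = 0.3922.
Mean within-WE = 1.72/3 = 0.5733; mean within-Per = 1.76/3 = 0.5867.
Geometric mean = √(0.5733 × 0.5867) = 0.5800.
HTMT = 0.3922 / 0.5800 = 0.676.

0.676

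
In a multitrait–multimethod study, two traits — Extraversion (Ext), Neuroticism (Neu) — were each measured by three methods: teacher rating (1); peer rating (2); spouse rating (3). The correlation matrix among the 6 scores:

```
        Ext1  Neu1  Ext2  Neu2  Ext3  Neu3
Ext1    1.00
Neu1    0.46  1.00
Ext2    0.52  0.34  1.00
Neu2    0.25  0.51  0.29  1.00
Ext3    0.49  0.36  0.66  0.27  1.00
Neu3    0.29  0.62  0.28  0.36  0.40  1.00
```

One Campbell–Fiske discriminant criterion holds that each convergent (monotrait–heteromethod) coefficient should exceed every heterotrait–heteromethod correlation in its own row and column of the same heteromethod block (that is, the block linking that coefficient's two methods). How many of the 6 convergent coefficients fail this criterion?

Checking each validity diagonal entry against its comparison values:
Ext (methods 1·2): 0.52 vs {0.25, 0.34} → pass.
Ext (methods 1·3): 0.49 vs {0.29, 0.36} → pass.
Ext (methods 2·3): 0.66 vs {0.28, 0.27} → pass.
Neu (methods 1·2): 0.51 vs {0.34, 0.25} → pass.
Neu (methods 1·3): 0.62 vs {0.36, 0.29} → pass.
Neu (methods 2·3): 0.36 vs {0.27, 0.28} → pass.
0 of 6 fail.

0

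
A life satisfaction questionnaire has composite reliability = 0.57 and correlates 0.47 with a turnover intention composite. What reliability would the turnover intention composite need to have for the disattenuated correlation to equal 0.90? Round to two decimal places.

0.48

r_true = r_obs / √(r_xx · r_yy) ⇒ 0.90 = 0.47 / √(0.57 · r_yy).
√(0.57 · r_yy) = 0.47 / 0.90 = 0.5222; 0.57 · r_yy = 0.2727; r_yy = 0.2727 / 0.57 ≈ 0.48.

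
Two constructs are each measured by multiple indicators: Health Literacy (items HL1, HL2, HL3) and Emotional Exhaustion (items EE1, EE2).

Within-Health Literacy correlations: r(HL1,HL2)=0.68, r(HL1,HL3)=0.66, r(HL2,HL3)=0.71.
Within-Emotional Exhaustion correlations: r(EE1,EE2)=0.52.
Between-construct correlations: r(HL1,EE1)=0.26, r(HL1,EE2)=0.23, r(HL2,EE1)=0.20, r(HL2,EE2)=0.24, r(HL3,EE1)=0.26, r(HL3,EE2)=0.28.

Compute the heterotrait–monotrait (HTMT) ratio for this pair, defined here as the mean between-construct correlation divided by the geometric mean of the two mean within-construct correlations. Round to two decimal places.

Mean heterotrait r = 1.47/6 = 0.2450.
Mean within-HL = 2.05/3 = 0.6833; mean within-EE = 0.52/1 = 0.5200.
Geometric mean = √(0.6833 × 0.5200) = 0.5961.
HTMT = 0.2450 / 0.5961 = 0.41.

0.41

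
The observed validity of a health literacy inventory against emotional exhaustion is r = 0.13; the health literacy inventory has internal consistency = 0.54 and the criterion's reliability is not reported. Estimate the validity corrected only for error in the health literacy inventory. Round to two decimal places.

0.18

Single correction: r_c = r_obs / √r_xx = 0.13 / √0.54 = 0.13 / 0.7348 ≈ 0.18.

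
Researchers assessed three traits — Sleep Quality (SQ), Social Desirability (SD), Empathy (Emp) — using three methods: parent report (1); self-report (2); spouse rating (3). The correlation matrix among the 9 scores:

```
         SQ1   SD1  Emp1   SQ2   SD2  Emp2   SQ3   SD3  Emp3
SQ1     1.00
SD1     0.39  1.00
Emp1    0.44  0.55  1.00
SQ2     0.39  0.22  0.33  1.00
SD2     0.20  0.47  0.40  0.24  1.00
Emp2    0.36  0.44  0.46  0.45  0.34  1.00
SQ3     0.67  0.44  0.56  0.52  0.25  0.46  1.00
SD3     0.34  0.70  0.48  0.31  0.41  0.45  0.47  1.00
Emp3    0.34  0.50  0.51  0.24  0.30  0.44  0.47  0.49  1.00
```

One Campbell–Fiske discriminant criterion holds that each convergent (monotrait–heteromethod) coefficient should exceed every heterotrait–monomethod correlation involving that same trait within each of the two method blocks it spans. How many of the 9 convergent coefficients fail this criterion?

6

Each convergent coefficient versus the relevant comparison correlations:
SQ (methods 1·2): 0.39 vs {0.39, 0.24, 0.44, 0.45} → fail.
SQ (methods 1·3): 0.67 vs {0.39, 0.47, 0.44, 0.47} → pass.
SQ (methods 2·3): 0.52 vs {0.24, 0.47, 0.45, 0.47} → pass.
SD (methods 1·2): 0.47 vs {0.39, 0.24, 0.55, 0.34} → fail.
SD (methods 1·3): 0.70 vs {0.39, 0.47, 0.55, 0.49} → pass.
SD (methods 2·3): 0.41 vs {0.24, 0.47, 0.34, 0.49} → fail.
Emp (methods 1·2): 0.46 vs {0.44, 0.45, 0.55, 0.34} → fail.
Emp (methods 1·3): 0.51 vs {0.44, 0.47, 0.55, 0.49} → fail.
Emp (methods 2·3): 0.44 vs {0.45, 0.47, 0.34, 0.49} → fail.
6 of 9 fail.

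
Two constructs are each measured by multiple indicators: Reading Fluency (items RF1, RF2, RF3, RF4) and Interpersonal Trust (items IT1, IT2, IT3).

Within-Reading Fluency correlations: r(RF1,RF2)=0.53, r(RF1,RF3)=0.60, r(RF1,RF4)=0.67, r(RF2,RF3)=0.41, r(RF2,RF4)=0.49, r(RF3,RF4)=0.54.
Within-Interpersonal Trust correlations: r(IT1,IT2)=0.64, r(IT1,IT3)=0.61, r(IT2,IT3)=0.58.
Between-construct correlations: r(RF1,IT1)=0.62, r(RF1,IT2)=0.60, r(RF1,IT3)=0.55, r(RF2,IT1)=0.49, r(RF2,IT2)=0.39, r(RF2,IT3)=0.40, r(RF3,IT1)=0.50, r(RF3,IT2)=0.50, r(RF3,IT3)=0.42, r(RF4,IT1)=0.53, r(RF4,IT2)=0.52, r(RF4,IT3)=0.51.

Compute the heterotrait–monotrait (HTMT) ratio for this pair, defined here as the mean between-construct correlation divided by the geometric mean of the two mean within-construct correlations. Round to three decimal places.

Between-construct mean = 6.03/12 = 0.5025.
Mean within-RF = 3.24/6 = 0.5400; mean within-IT = 1.83/3 = 0.6100.
Geometric mean = √(0.5400 × 0.6100) = 0.5739.
HTMT = 0.5025 / 0.5739 = 0.876.

0.876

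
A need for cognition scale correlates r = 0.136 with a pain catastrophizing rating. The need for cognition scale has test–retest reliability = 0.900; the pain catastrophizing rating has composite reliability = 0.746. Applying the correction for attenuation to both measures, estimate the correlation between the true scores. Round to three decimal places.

r_true = r_obs / √(r_xx · r_yy) = 0.136 / √(0.900 × 0.746) = 0.136 / √0.671400 = 0.136 / 0.8194 ≈ 0.166.

0.166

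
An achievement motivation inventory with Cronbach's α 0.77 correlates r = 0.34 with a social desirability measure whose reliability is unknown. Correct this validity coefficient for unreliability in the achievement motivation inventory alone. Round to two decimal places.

0.39

Single correction: r_c = r_obs / √r_xx = 0.34 / √0.77 = 0.34 / 0.8775 ≈ 0.39.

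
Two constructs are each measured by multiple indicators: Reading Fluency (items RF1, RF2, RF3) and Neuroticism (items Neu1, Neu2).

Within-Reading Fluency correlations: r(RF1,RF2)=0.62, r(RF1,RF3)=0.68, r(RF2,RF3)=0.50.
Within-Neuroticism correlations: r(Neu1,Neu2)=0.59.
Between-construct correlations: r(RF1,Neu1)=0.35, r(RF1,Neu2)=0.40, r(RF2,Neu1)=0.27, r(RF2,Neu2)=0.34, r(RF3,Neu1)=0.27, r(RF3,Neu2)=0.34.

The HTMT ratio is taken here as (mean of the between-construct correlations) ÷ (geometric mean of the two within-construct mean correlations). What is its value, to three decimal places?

0.552

Between-construct mean = 1.97/6 = 0.3283.
Mean within-RF = 1.80/3 = 0.6000; mean within-Neu = 0.59/1 = 0.5900.
Geometric mean = √(0.6000 × 0.5900) = 0.5950.
HTMT = 0.3283 / 0.5950 = 0.552.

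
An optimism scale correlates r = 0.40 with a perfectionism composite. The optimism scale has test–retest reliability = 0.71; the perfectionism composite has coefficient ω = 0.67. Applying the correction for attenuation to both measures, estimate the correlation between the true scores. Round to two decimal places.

r_true = r_obs / √(r_xx · r_yy) = 0.40 / √(0.71 × 0.67) = 0.40 / √0.4757 = 0.40 / 0.6897 ≈ 0.58.

0.58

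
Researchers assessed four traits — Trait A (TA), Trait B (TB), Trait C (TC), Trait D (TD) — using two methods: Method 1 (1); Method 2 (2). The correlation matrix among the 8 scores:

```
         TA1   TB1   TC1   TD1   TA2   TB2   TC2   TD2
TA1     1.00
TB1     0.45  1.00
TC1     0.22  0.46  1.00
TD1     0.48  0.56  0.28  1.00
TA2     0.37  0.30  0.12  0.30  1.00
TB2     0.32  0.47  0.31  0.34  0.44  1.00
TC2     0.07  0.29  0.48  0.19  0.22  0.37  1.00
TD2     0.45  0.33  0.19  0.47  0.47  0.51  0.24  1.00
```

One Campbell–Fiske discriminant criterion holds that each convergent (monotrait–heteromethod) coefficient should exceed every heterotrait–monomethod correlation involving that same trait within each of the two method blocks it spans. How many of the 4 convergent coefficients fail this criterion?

Convergent coefficients and their comparison sets:
TA (methods 1·2): 0.37 vs {0.45, 0.44, 0.22, 0.22, 0.48, 0.47} → fail.
TB (methods 1·2): 0.47 vs {0.45, 0.44, 0.46, 0.37, 0.56, 0.51} → fail.
TC (methods 1·2): 0.48 vs {0.22, 0.22, 0.46, 0.37, 0.28, 0.24} → pass.
TD (methods 1·2): 0.47 vs {0.48, 0.47, 0.56, 0.51, 0.28, 0.24} → fail.
3 of 4 fail.

3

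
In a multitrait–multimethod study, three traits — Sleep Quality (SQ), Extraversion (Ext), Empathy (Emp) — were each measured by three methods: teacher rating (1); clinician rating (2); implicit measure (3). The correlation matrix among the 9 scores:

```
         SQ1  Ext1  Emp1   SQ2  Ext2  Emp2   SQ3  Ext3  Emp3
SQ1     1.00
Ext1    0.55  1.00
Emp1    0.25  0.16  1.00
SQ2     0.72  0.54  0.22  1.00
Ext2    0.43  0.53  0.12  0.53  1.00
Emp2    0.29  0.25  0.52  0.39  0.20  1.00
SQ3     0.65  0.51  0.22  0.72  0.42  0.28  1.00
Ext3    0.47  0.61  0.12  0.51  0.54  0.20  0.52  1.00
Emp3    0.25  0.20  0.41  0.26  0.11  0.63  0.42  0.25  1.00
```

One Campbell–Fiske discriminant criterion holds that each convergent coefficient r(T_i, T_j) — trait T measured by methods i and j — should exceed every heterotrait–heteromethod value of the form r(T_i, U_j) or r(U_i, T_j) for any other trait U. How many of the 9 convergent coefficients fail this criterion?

1

Checking each validity diagonal entry against its comparison values:
SQ (methods 1·2): 0.72 vs {0.43, 0.54, 0.29, 0.22} → pass.
SQ (methods 1·3): 0.65 vs {0.47, 0.51, 0.25, 0.22} → pass.
SQ (methods 2·3): 0.72 vs {0.51, 0.42, 0.26, 0.28} → pass.
Ext (methods 1·2): 0.53 vs {0.54, 0.43, 0.25, 0.12} → fail.
Ext (methods 1·3): 0.61 vs {0.51, 0.47, 0.20, 0.12} → pass.
Ext (methods 2·3): 0.54 vs {0.42, 0.51, 0.11, 0.20} → pass.
Emp (methods 1·2): 0.52 vs {0.22, 0.29, 0.12, 0.25} → pass.
Emp (methods 1·3): 0.41 vs {0.22, 0.25, 0.12, 0.20} → pass.
Emp (methods 2·3): 0.63 vs {0.28, 0.26, 0.20, 0.11} → pass.
1 of 9 fail.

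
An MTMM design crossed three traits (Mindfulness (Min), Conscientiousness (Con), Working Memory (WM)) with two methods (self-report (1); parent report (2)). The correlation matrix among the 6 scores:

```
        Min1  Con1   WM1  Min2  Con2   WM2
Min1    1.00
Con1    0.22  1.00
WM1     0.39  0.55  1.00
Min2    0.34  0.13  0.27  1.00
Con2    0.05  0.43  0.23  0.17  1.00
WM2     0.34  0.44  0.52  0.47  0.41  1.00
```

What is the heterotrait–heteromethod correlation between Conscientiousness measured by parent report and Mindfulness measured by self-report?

0.05

Different traits and methods: r(Con2, Min1) = 0.05.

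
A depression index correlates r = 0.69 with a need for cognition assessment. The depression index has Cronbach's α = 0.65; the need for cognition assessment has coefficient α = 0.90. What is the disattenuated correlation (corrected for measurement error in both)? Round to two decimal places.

r_true = r_obs / √(r_xx · r_yy) = 0.69 / √(0.65 × 0.90) = 0.69 / √0.5850 = 0.69 / 0.7649 ≈ 0.90.

0.90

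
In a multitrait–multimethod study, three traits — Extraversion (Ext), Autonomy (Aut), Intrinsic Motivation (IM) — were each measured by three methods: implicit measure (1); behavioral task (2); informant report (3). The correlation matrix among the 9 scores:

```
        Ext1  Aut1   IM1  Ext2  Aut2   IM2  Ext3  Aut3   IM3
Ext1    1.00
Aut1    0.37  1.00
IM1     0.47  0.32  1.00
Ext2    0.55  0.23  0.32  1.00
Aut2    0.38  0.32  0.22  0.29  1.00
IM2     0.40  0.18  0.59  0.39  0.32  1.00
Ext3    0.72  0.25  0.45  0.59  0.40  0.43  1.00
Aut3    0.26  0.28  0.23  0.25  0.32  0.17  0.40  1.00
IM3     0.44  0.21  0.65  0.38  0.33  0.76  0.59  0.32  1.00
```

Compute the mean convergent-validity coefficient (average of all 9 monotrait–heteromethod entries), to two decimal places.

0.53

Convergent values: 0.55, 0.72, 0.59, 0.32, 0.28, 0.32, 0.59, 0.65, 0.76; mean = 4.78/9 = 0.53.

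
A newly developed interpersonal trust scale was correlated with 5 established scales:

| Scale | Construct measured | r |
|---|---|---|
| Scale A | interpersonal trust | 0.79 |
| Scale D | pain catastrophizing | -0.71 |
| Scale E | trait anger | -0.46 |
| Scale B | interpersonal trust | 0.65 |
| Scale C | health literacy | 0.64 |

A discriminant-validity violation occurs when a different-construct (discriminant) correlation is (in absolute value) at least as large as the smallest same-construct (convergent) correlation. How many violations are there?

Convergent (same construct = interpersonal trust): Scale A, Scale B.
Smallest convergent = 0.65. Discriminant |r|: 0.71, 0.46, 0.64; count ≥ 0.65 → 1.

1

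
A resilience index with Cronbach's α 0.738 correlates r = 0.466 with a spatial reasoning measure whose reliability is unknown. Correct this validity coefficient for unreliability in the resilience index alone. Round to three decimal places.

0.542

Single correction: r_c = r_obs / √r_xx = 0.466 / √0.738 = 0.466 / 0.8591 ≈ 0.542.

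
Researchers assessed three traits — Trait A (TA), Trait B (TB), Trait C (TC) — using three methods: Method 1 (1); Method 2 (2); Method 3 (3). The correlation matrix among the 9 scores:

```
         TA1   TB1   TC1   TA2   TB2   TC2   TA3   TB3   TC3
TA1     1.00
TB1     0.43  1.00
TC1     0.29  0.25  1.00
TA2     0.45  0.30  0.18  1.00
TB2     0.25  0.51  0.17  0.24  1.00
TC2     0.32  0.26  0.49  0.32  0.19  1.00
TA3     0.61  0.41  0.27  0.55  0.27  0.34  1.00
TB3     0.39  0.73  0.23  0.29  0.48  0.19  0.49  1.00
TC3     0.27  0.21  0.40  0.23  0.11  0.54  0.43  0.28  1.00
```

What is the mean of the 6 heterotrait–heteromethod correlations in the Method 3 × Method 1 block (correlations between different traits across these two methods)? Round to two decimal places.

HTHM values (method 3 × method 1): 0.41, 0.27, 0.39, 0.23, 0.27, 0.21; mean = 1.78/6 = 0.30.

0.30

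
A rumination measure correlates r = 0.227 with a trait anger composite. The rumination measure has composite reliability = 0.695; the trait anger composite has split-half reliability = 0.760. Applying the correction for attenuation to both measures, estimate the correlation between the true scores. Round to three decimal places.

r_true = r_obs / √(r_xx · r_yy) = 0.227 / √(0.695 × 0.760) = 0.227 / √0.528200 = 0.227 / 0.7268 ≈ 0.312.

0.312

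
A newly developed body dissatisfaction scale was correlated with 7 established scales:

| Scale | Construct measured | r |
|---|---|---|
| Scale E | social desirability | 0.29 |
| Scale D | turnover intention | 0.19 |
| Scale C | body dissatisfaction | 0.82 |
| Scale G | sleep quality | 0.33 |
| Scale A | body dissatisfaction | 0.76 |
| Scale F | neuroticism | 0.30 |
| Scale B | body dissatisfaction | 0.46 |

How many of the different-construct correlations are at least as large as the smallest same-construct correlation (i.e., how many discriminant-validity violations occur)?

0

Convergent (same construct = body dissatisfaction): Scale C, Scale A, Scale B.
Smallest convergent = 0.46. Discriminant values: 0.29, 0.19, 0.33, 0.30; count ≥ 0.46 → 0.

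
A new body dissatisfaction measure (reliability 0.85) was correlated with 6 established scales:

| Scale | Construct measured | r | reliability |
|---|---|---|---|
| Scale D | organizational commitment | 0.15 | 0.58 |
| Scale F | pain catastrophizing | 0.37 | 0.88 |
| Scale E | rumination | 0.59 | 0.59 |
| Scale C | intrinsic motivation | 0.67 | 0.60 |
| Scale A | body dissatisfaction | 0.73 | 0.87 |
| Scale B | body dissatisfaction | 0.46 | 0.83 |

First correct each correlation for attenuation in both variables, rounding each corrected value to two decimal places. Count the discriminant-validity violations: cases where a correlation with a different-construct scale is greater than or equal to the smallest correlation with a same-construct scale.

Disattenuated r (r / √(r_scale · r_new)):
  Scale D (disc): 0.15 / √(0.58·0.85) = 0.21
  Scale F (disc): 0.37 / √(0.88·0.85) = 0.43
  Scale E (disc): 0.59 / √(0.59·0.85) = 0.83
  Scale C (disc): 0.67 / √(0.60·0.85) = 0.94
  Scale A (conv): 0.73 / √(0.87·0.85) = 0.85
  Scale B (conv): 0.46 / √(0.83·0.85) = 0.55
Smallest convergent = 0.55. Discriminant values: 0.21, 0.43, 0.83, 0.94; count ≥ 0.55 → 2.

2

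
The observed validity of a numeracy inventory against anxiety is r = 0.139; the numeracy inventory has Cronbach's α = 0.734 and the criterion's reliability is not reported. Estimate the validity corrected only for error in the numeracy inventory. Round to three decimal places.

0.162

Single correction: r_c = r_obs / √r_xx = 0.139 / √0.734 = 0.139 / 0.8567 ≈ 0.162.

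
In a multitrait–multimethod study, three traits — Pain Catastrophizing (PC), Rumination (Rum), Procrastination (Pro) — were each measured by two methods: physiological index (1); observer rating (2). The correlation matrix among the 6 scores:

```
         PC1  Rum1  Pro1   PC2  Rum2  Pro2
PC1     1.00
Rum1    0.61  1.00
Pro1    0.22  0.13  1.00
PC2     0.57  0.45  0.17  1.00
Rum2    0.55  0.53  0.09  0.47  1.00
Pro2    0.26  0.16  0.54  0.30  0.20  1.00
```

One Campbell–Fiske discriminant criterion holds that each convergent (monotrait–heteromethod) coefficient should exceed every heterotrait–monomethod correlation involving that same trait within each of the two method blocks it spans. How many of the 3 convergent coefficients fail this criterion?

Checking each validity diagonal entry against its comparison values:
PC (methods 1·2): 0.57 vs {0.61, 0.47, 0.22, 0.30} → fail.
Rum (methods 1·2): 0.53 vs {0.61, 0.47, 0.13, 0.20} → fail.
Pro (methods 1·2): 0.54 vs {0.22, 0.30, 0.13, 0.20} → pass.
2 of 3 fail.

2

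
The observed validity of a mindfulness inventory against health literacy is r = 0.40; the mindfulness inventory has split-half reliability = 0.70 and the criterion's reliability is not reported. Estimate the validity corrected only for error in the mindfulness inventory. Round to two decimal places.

0.48

Single correction: r_c = r_obs / √r_xx = 0.40 / √0.70 = 0.40 / 0.8367 ≈ 0.48.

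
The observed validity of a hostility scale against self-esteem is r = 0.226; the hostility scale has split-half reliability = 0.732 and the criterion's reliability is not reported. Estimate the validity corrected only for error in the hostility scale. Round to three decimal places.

0.264

Single correction: r_c = r_obs / √r_xx = 0.226 / √0.732 = 0.226 / 0.8556 ≈ 0.264.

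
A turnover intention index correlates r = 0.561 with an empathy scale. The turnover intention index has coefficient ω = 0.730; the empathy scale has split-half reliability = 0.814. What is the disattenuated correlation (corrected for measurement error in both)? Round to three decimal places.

r_true = r_obs / √(r_xx · r_yy) = 0.561 / √(0.730 × 0.814) = 0.561 / √0.594220 = 0.561 / 0.7709 ≈ 0.728.

0.728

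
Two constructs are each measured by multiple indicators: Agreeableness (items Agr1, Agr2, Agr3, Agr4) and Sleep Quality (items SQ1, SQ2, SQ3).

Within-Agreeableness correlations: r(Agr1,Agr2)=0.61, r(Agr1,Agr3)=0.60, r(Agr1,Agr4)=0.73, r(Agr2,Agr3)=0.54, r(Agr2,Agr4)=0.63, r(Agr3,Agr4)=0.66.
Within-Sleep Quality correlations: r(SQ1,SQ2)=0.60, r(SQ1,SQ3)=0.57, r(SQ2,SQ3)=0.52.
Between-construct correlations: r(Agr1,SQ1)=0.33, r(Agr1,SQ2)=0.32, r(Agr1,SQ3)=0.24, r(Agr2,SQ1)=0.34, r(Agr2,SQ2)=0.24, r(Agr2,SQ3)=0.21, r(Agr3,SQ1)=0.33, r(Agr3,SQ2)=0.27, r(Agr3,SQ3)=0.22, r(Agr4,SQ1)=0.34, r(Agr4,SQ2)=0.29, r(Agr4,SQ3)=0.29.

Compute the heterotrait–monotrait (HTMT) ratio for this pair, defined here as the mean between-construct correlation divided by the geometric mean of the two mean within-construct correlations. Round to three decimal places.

0.479

Mean heterotrait r = 3.42/12 = 0.2850.
Mean within-Agr = 3.77/6 = 0.6283; mean within-SQ = 1.69/3 = 0.5633.
Geometric mean = √(0.6283 × 0.5633) = 0.5949.
HTMT = 0.2850 / 0.5949 = 0.479.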